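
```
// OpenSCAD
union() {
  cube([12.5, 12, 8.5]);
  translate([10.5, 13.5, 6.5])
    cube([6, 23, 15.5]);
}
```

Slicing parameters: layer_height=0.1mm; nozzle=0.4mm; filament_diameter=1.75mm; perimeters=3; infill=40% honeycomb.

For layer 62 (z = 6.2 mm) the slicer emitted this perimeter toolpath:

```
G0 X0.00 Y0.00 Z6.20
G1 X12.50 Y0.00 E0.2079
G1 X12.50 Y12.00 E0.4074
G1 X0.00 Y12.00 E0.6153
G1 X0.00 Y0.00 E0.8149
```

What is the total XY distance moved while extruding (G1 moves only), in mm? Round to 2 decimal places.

Sum the Euclidean lengths of each G1 segment: total = 49.00 mm.

49.00 mm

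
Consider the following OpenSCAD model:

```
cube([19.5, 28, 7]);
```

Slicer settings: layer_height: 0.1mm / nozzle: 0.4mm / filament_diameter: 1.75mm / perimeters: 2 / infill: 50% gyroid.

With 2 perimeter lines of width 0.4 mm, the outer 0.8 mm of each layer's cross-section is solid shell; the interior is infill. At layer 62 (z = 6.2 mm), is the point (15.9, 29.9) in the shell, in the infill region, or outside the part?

outside

At z = 6.2 mm: the 19.5×28 cube contributes its full rectangle. Overall, the cross-section is a single solid region. The nearest boundary edge runs (19.50, 28.00)→(0.00, 28.00); distance from the point to it = 1.90 mm. The point is not inside any of the regions above, so it lies outside the cross-section (1.90 mm from the nearest boundary).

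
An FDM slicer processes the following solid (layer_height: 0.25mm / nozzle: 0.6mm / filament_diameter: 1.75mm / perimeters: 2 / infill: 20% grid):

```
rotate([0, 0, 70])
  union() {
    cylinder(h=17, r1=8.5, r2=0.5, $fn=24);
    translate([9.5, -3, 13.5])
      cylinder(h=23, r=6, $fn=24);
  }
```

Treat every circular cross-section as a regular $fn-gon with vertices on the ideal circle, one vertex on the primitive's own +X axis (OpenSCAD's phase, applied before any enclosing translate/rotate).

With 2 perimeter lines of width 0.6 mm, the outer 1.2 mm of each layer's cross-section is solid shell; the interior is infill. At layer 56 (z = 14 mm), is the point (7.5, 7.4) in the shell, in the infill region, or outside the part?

At z = 14 mm: the cone (r1=8.5→r2=0.5) has section circumradius 1.912 here — a regular 24-gon; the r=6 cylinder at (9.5, -3) gives a regular 24-gon of circumradius 6 (constant along its height); Taking the union: the 2 present regions are separate (no shared area or edge), so areas and boundary lengths simply add and each stays a separate island — 2 connected regions; (whole slice rotated 70° about Z — lengths, areas and connectivity unchanged). Overall, the cross-section has 2 separate islands. Undo the 70° rotation: the query point maps to (9.519, -4.517) in the un-rotated model frame. The nearest boundary edge runs (11.05, -8.80)→(9.50, -9.00); distance from the point to it = 4.44 mm. (Shell/infill is judged within the island containing the point — the largest one.) The point is inside the cross-section and 4.44 mm from the nearest boundary — more than the 1.2 mm shell width (2 × 0.6), so it's in the infill interior.

infill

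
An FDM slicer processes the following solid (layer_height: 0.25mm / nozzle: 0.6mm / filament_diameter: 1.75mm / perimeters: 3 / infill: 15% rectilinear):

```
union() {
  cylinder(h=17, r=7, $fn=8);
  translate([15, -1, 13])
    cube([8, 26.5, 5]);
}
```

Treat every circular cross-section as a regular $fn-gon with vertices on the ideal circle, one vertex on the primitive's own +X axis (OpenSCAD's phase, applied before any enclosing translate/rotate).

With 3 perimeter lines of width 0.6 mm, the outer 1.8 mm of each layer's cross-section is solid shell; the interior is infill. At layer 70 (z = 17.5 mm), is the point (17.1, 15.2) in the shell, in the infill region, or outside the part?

infill

At z = 17.5 mm: the cylinder is not intersected at this z (z outside [0, 17]); the cube at (15, -1) is present — its section is the full 8×26.5 rectangle; Merging all regions: only the 8×26.5 cube at (15, -1) is present, so the union is just that shape — 1 connected region. Overall, the cross-section is a single solid region. The nearest boundary edge runs (15.00, 25.50)→(15.00, -1.00); distance from the point to it = 2.10 mm. The point is inside the cross-section and 2.10 mm from the nearest boundary — more than the 1.8 mm shell width (3 × 0.6), so it's in the infill interior.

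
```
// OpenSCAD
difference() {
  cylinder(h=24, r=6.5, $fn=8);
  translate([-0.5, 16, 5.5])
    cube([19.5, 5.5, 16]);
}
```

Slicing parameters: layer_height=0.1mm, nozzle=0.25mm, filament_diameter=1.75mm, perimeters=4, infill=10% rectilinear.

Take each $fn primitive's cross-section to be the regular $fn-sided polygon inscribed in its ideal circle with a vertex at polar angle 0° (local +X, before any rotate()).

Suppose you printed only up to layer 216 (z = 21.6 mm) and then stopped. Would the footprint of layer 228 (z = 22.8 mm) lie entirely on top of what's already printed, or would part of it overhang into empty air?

Compare the two slices. At z = 21.6: the r=6.5 cylinder contributes a regular 8-gon of circumradius 6.5 (area = (8/2)·6.500²·sin(360°/8) = 119.50 mm²); the cube at (-0.5, 16) does not reach this height (z outside [5.5, 21.5]); After the difference (first − rest): none of the subtracted shapes is present at this height, so the r=6.5 cylinder is unchanged — area = 119.50 mm². At z = 22.8: the r=6.5 cylinder gives a regular 8-gon of circumradius 6.5 (constant along its height) (area = (8/2)·6.500²·sin(360°/8) = 119.50 mm²); the cube at (-0.5, 16) does not reach this height (z outside [5.5, 21.5]); Subtracting the remaining from the first: none of the subtracted shapes is present at this height, so the r=6.5 cylinder is unchanged — area = 119.50 mm². Checking containment: the cross-section at z = 22.8 is a subset of the cross-section at z = 21.6.

entirely on top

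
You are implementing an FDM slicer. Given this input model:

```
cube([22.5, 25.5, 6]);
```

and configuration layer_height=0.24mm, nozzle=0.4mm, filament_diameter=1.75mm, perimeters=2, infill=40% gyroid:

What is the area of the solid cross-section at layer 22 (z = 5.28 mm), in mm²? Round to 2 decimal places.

573.75 mm²

At z = 5.28 mm: the cube is present — its section is the full 22.5×25.5 rectangle (area 573.75 mm²). Overall, the cross-section is a single solid region. Net area = 573.75 mm².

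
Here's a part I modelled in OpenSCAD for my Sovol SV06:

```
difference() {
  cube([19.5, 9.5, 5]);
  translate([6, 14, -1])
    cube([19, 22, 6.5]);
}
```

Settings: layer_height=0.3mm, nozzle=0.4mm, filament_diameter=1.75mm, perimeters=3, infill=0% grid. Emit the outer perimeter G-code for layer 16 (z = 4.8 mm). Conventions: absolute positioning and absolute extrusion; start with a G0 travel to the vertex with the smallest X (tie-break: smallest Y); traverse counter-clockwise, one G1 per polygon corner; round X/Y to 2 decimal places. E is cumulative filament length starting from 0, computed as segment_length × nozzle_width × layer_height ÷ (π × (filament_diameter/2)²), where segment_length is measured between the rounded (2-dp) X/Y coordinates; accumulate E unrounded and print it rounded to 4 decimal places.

At z = 4.8 mm: the cube (footprint 19.5×9.5) is included at this height; the cube at (6, 14) is present — its section is the full 19×22 rectangle; Taking the first minus the rest: starting from the 19.5×9.5 cube, the 19×22 cube at (6, 14) misses the remaining region (no effect) — 1 connected region. The outline is a single polygon with 4 vertices. Extrusion per mm of travel: 0.4 × 0.3 / (π × 0.875²) = 0.049890. Accumulating E over each segment gives final E = 2.8936.

G0 X0.00 Y0.00 Z4.80
G1 X19.50 Y0.00 E0.9729
G1 X19.50 Y9.50 E1.4468
G1 X0.00 Y9.50 E2.4197
G1 X0.00 Y0.00 E2.8936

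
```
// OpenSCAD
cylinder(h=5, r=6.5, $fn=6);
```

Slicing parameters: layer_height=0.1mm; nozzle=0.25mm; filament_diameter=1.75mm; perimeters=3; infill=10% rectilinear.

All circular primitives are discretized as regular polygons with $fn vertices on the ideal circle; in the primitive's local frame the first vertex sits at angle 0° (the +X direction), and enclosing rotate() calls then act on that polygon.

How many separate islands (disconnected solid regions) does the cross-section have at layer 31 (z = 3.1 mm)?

1

At z = 3.1 mm: the r=6.5 cylinder contributes a regular 6-gon of circumradius 6.5. Overall, the cross-section is a single solid region. Island count = 1.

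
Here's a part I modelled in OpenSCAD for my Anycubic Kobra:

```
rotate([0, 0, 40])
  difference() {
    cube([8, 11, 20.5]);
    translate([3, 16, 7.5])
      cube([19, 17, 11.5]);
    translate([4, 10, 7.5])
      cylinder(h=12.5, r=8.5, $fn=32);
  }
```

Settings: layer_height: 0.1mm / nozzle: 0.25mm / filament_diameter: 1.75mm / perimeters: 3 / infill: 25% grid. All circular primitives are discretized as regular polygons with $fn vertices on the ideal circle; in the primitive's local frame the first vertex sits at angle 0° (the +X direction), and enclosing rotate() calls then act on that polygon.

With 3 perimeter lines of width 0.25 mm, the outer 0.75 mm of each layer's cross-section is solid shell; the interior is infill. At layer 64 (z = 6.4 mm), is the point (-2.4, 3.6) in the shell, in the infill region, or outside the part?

At z = 6.4 mm: the cube is present — its section is the full 8×11 rectangle; the cube at (3, 16) is absent (z outside [7.5, 19]); the cylinder at (4, 10) does not reach this height (z outside [7.5, 20]); After the difference (first − rest): none of the subtracted shapes is present at this height, so the 8×11 cube is unchanged — 1 connected region; (whole slice rotated 40° about Z — lengths, areas and connectivity unchanged). Overall, the cross-section is a single solid region. Undo the 40° rotation: the query point maps to (0.476, 4.300) in the un-rotated model frame. The nearest boundary edge runs (0.00, 11.00)→(0.00, 0.00); distance from the point to it = 0.48 mm. The point is inside the cross-section, 0.48 mm from the nearest boundary — within the 0.75 mm shell band (3 × 0.25).

shell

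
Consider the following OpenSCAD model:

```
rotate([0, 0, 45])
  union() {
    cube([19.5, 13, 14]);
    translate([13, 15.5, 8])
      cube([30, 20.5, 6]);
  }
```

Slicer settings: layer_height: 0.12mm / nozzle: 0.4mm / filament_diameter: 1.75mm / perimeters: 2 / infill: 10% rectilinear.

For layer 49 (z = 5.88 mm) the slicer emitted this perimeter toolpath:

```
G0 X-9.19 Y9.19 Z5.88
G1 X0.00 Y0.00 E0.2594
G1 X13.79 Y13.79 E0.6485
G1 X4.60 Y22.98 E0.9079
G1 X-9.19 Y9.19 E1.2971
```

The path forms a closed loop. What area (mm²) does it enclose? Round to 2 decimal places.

253.46 mm²

Apply the shoelace formula to the sequence of (X, Y) vertices; enclosed area = 253.46 mm².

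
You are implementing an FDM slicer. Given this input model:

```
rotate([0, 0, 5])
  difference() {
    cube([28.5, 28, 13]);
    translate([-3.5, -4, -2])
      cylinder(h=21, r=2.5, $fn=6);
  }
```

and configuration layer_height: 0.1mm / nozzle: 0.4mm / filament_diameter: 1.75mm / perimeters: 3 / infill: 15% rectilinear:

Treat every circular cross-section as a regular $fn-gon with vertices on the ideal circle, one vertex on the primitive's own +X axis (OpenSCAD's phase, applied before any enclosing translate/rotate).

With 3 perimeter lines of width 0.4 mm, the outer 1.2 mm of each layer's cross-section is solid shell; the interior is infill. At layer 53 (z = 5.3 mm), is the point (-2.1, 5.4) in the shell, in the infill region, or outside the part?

At z = 5.3 mm: the cube (footprint 28.5×28) is included at this height; the r=2.5 cylinder at (-3.5, -4) contributes a regular 6-gon of circumradius 2.5; After the difference (first − rest): starting from the 28.5×28 cube, the r=2.5 cylinder at (-3.5, -4) misses the remaining region (no effect) — 1 connected region; (rotated 5° about Z; rotation is an isometry so areas/perimeters/island counts are preserved). Overall, the cross-section is a single solid region. Undo the 5° rotation: the query point maps to (-1.621, 5.562) in the un-rotated model frame. The nearest boundary edge runs (0.00, 0.00)→(0.00, 28.00); distance from the point to it = 1.62 mm. The point is not inside any of the regions above, so it lies outside the cross-section (1.62 mm from the nearest boundary).

outside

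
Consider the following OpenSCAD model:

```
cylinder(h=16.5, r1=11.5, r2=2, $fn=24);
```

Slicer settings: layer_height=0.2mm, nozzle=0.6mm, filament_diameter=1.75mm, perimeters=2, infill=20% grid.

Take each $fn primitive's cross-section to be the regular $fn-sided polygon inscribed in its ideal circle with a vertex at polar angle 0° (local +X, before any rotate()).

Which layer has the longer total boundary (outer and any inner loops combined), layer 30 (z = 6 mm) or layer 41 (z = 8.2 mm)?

Layer 30 (z = 6): the cone: at t=0.364 of its height the radius interpolates to r₁+(r₂−r₁)t = 8.045, giving a regular 24-gon of that circumradius (perimeter = 2·24·8.045·sin(180°/24) = 50.41 mm). So its perimeter = 50.41 mm. Layer 41 (z = 8.2): the cone (r1=11.5→r2=2) has section circumradius 6.779 here — a regular 24-gon (perimeter = 2·24·6.779·sin(180°/24) = 42.47 mm). So its perimeter = 42.47 mm. Layer 30 is larger (50.41 vs 42.47 mm).

layer 30 (z = 6 mm)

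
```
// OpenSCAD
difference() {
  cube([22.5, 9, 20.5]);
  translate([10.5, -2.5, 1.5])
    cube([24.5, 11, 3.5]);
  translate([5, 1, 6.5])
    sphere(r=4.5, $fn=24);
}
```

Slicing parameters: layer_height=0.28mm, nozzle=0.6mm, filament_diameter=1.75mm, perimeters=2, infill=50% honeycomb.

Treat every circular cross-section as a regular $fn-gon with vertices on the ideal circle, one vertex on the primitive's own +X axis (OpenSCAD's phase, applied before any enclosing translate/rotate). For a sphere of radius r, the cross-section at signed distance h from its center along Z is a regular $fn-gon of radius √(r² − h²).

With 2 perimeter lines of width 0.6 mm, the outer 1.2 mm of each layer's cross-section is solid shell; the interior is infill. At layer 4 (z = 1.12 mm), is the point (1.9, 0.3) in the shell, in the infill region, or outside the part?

At z = 1.12 mm: the cube is present — its section is the full 22.5×9 rectangle; the cube at (10.5, -2.5) does not reach this height (z outside [1.5, 5]); the sphere at (5, 1) does not reach this height (|z−center|=5.380 > r=4.5); Taking the first minus the rest: none of the subtracted shapes is present at this height, so the 22.5×9 cube is unchanged — 1 connected region. Overall, the cross-section is a single solid region. The nearest boundary edge runs (0.00, 0.00)→(22.50, 0.00); distance from the point to it = 0.30 mm. The point is inside the cross-section, 0.30 mm from the nearest boundary — within the 1.2 mm shell band (2 × 0.6).

shell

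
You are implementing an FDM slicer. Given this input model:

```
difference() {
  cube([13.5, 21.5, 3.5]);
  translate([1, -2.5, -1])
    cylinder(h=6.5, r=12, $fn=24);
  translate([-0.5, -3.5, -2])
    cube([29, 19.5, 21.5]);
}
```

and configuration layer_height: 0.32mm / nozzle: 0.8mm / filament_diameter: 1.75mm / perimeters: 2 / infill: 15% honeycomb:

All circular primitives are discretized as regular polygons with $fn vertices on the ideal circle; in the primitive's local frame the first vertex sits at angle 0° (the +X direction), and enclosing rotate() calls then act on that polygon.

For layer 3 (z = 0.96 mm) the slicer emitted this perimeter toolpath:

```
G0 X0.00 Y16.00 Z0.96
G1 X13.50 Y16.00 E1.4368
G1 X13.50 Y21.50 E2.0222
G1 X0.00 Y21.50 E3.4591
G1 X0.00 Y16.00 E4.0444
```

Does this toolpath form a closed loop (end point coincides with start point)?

Start point (G0): (0.00, 16.00). End point (last G1): the path returns to the start — closed.

yes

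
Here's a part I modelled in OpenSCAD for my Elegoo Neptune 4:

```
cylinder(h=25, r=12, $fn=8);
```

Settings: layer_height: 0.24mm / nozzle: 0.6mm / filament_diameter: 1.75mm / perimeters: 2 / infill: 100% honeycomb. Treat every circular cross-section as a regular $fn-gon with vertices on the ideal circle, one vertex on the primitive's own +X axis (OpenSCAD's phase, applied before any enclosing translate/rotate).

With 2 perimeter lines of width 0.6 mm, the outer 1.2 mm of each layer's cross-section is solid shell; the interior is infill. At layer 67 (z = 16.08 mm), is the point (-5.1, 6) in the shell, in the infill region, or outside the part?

At z = 16.08 mm: the cylinder: section is a regular 8-gon, circumradius r=12. Overall, the cross-section is a single solid region. The nearest boundary edge runs (0.00, 12.00)→(-8.49, 8.49); distance from the point to it = 3.59 mm. The point is inside the cross-section and 3.59 mm from the nearest boundary — more than the 1.2 mm shell width (2 × 0.6), so it's in the infill interior.

infill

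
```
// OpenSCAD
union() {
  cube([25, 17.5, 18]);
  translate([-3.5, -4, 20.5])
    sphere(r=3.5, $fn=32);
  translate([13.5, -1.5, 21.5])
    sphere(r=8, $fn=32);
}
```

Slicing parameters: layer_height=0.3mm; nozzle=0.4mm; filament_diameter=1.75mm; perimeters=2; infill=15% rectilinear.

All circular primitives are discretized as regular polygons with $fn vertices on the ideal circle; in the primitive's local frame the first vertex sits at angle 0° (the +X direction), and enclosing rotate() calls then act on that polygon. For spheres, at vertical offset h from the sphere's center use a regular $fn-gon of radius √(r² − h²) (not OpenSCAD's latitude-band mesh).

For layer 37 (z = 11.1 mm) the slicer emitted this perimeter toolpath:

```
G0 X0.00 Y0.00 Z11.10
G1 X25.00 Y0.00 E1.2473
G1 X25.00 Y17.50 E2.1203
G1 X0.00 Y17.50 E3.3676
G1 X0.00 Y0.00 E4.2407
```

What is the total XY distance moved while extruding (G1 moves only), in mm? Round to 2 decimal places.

Sum the Euclidean lengths of each G1 segment: total = 85.00 mm.

85.00 mm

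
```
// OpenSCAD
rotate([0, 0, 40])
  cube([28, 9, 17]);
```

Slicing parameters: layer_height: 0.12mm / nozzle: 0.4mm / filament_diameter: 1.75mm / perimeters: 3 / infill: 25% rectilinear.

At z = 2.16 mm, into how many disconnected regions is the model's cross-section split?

1

At z = 2.16 mm: the cube (footprint 28×9) is included at this height; (rotated 40° about Z; rotation is an isometry so areas/perimeters/island counts are preserved). The result has 1 disconnected region.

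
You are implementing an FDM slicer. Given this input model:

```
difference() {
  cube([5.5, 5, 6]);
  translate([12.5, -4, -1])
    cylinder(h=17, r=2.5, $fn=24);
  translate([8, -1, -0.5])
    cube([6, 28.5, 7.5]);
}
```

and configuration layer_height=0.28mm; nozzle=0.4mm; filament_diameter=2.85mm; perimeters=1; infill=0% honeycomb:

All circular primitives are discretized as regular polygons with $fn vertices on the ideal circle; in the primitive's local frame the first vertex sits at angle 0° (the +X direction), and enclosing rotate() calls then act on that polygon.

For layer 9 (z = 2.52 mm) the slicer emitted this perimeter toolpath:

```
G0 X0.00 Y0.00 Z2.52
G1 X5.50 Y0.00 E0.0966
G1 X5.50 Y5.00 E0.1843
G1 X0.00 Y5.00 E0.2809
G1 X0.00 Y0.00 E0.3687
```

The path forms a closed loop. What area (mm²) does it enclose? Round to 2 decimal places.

27.50 mm²

Apply the shoelace formula to the sequence of (X, Y) vertices; enclosed area = 27.50 mm².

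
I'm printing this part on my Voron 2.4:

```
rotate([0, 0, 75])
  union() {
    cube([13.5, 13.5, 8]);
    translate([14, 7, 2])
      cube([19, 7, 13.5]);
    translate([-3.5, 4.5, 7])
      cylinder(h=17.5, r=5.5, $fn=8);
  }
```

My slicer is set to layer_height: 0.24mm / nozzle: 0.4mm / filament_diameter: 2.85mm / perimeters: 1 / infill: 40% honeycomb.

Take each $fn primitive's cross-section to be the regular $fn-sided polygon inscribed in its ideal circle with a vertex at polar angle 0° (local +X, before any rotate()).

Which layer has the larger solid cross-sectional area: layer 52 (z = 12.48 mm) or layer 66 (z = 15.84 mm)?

Layer 52 (z = 12.48): the cube is not intersected at this z (z outside [0, 8]); the cube at (14, 7) is present — its section is the full 19×7 rectangle (area 133.00 mm²); the r=5.5 cylinder at (-3.5, 4.5) contributes a regular 8-gon of circumradius 5.5 (area = (8/2)·5.500²·sin(360°/8) = 85.56 mm²); Taking the union: the 2 present regions are separate (no shared area or edge), so areas and boundary lengths simply add and each stays a separate island — area = 218.56 mm²; (rotated 75° about Z; rotation is an isometry so areas/perimeters/island counts are preserved). So its area = 218.56 mm². Layer 66 (z = 15.84): the cube is not intersected at this z (z outside [0, 8]); the cube at (14, 7) is absent (z outside [2, 15.5]); the cylinder at (-3.5, 4.5): section is a regular 8-gon, circumradius r=5.5 (area = (8/2)·5.500²·sin(360°/8) = 85.56 mm²); Combining (union): only the r=5.5 cylinder at (-3.5, 4.5) is present, so the union is just that shape — area = 85.56 mm²; (whole slice rotated 75° about Z — lengths, areas and connectivity unchanged). So its area = 85.56 mm². Layer 52 is larger (218.56 vs 85.56 mm²).

layer 52 (z = 12.48 mm)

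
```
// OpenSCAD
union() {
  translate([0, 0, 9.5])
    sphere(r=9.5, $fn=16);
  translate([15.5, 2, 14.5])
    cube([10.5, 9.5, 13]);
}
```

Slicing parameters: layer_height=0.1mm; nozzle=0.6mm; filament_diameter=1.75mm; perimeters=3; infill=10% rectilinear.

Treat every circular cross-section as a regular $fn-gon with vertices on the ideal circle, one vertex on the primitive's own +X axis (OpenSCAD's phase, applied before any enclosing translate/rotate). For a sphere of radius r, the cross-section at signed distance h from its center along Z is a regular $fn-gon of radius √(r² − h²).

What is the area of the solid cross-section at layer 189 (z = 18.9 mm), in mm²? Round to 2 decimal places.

105.54 mm²

At z = 18.9 mm: the r=9.5 sphere contributes a regular 16-gon of circumradius √(9.5²−9.4²) = 1.375 (area = (16/2)·1.375²·sin(360°/16) = 5.79 mm²); the 10.5×9.5 cube at (15.5, 2) contributes its full rectangle (area 99.75 mm²); Combining (union): the 2 present regions are separate (no shared area or edge), so areas and boundary lengths simply add and each stays a separate island — area = 105.54 mm². Overall, the cross-section has 2 separate islands. Net area = 105.54 mm².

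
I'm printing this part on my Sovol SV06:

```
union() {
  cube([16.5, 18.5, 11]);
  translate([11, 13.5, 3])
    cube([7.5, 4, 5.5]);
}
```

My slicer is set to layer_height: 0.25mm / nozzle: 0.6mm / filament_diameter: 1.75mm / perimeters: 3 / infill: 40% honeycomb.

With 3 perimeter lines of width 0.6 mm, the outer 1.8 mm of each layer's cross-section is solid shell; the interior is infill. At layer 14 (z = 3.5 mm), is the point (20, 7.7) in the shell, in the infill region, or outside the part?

outside

At z = 3.5 mm: the cube (footprint 16.5×18.5) is included at this height; the cube at (11, 13.5) is present — its section is the full 7.5×4 rectangle; Combining (union): the regions partially overlap (shared area 22.00 mm²), so overlapping operands fuse into one piece — 1 connected region. Overall, the cross-section is a single solid region. The nearest boundary edge runs (16.50, 13.50)→(16.50, 0.00); distance from the point to it = 3.50 mm. The point is not inside any of the regions above, so it lies outside the cross-section (3.50 mm from the nearest boundary).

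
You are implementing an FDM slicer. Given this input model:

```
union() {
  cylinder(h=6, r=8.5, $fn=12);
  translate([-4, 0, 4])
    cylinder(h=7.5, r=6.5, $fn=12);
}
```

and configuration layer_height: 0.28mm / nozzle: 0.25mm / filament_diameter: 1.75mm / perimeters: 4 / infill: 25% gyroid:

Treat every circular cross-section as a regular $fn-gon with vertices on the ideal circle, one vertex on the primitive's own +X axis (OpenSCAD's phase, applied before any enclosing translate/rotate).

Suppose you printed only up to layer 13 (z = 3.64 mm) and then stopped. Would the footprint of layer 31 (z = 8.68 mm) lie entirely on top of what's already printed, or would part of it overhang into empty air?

Compare the two slices. At z = 3.64: the r=8.5 cylinder gives a regular 12-gon of circumradius 8.5 (constant along its height) (area = (12/2)·8.500²·sin(360°/12) = 216.75 mm²); the cylinder at (-4, 0) is absent (z outside [4, 11.5]); Merging all regions: only the r=8.5 cylinder is present, so the union is just that shape — area = 216.75 mm². At z = 8.68: the cylinder is absent (z outside [0, 6]); the cylinder at (-4, 0): section is a regular 12-gon, circumradius r=6.5 (area = (12/2)·6.500²·sin(360°/12) = 126.75 mm²); Merging all regions: only the r=6.5 cylinder at (-4, 0) is present, so the union is just that shape — area = 126.75 mm². Checking containment: at z = 8.68 the cross-section extends beyond the z = 3.64 cross-section by about 20.35 mm².

part overhangs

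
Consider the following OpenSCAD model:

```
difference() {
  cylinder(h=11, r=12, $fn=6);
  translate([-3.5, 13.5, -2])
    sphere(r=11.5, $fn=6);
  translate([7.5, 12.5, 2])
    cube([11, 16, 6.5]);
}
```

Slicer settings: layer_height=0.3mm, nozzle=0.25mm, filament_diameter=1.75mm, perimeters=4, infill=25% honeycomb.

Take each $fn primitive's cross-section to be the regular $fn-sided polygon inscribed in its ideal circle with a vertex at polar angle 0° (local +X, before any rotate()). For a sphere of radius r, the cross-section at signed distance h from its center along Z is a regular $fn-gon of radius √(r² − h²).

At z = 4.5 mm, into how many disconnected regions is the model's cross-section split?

1

At z = 4.5 mm: the r=12 cylinder gives a regular 6-gon of circumradius 12 (constant along its height); the r=11.5 sphere at (-3.5, 13.5) contributes a regular 6-gon of circumradius √(11.5²−6.5²) = 9.487; the 11×16 cube at (7.5, 12.5) contributes its full rectangle; Subtracting the remaining from the first: starting from the r=12 cylinder, the r=11.5 sphere at (-3.5, 13.5) partially overlaps it — only the 51.85 mm² overlap (of its 233.83 mm²) is removed, clipping the outline; the 11×16 cube at (7.5, 12.5) misses the remaining region (no effect) — 1 connected region. The result has 1 disconnected region.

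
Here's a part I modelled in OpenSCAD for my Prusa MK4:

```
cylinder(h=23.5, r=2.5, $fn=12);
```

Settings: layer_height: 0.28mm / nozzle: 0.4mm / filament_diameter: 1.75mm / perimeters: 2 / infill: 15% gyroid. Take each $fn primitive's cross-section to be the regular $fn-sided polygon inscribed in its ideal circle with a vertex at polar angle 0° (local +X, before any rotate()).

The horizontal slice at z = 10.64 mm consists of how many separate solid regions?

1

At z = 10.64 mm: the cylinder: section is a regular 12-gon, circumradius r=2.5. The result has 1 disconnected region.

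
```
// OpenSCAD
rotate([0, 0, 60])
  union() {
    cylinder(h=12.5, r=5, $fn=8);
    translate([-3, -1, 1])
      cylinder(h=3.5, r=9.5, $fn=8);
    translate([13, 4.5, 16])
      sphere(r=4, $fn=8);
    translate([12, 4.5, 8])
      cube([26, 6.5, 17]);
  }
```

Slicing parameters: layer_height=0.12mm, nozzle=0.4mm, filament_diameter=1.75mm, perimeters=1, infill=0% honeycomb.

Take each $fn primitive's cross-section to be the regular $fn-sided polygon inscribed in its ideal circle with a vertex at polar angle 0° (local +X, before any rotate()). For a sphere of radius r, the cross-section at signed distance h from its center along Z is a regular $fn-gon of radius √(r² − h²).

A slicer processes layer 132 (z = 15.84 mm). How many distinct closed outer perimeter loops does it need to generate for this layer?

1

At z = 15.84 mm: the cylinder does not reach this height (z outside [0, 12.5]); the cylinder at (-3, -1) is absent (z outside [1, 4.5]); the r=4 sphere at (13, 4.5) slices to a regular 8-gon of circumradius 3.997 (√(r²−h²) with h=0.16 from center); the cube at (12, 4.5) (footprint 26×6.5) is included at this height; Combining (union): the regions partially overlap (shared area 15.09 mm²), so overlapping operands fuse into one piece — 1 connected region; (rotated 60° about Z; rotation is an isometry so areas/perimeters/island counts are preserved). The result has 1 disconnected region.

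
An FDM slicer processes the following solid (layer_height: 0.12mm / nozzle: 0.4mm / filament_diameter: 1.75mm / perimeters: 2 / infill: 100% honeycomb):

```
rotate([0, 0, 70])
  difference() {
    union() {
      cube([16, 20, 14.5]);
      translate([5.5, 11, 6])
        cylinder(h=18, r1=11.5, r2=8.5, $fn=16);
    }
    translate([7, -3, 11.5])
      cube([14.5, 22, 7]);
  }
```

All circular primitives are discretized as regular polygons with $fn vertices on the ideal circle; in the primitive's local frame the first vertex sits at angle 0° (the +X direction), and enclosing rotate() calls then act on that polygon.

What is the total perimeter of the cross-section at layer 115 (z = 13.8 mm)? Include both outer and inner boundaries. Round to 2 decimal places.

At z = 13.8 mm: the 16×20 cube contributes its full rectangle (perimeter 72.00 mm); the cone at (5.5, 11) (r1=11.5→r2=8.5) has section circumradius 10.200 here — a regular 16-gon (perimeter = 2·16·10.200·sin(180°/16) = 63.68 mm); Taking the union: the regions partially overlap (shared area 257.64 mm²), so the edge portions inside another operand are dropped and the merged outline is re-measured after clipping — boundary = 75.74 mm; the cube at (7, -3) is present — its section is the full 14.5×22 rectangle (perimeter 73.00 mm); After the difference (first − rest): starting from that combined region, the 14.5×22 cube at (7, -3) partially overlaps it — only the 171.00 mm² overlap (of its 319.00 mm²) is removed, clipping the outline — boundary = 75.74 mm; (whole slice rotated 70° about Z — lengths, areas and connectivity unchanged). Overall, the cross-section is a single solid region. Total boundary length (outer) = 75.74 mm.

75.74 mm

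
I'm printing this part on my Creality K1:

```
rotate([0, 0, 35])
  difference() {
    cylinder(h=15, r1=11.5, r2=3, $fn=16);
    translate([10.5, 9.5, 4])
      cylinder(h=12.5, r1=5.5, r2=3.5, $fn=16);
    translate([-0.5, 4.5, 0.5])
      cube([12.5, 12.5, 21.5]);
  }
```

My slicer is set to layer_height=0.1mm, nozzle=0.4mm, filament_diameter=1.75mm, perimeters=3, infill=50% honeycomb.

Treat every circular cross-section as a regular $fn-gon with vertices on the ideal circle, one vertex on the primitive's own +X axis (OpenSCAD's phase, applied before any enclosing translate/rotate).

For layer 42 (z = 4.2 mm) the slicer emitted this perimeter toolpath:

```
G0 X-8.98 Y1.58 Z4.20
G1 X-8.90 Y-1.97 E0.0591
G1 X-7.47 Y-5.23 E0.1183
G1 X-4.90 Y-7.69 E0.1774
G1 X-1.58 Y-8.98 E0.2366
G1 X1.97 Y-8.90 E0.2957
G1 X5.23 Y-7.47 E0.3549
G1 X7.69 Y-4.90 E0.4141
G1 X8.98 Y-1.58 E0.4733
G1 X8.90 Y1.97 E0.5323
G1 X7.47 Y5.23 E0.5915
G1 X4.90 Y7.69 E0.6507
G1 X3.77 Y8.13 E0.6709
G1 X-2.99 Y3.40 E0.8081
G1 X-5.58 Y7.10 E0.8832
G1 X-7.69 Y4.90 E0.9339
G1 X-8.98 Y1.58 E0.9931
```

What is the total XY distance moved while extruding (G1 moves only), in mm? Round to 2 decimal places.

59.72 mm

Sum the Euclidean lengths of each G1 segment: total = 59.72 mm.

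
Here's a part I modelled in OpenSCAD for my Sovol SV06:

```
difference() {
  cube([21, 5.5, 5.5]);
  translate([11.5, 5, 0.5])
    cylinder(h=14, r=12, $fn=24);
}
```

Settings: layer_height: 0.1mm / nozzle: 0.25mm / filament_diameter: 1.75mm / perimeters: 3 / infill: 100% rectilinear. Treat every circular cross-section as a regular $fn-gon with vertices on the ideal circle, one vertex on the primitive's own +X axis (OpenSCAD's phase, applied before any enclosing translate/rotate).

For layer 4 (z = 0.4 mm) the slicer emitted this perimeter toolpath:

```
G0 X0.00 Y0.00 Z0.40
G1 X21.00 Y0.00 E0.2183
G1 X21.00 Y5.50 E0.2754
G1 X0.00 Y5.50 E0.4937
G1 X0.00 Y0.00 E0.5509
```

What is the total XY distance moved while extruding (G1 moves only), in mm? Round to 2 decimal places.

53.00 mm

Sum the Euclidean lengths of each G1 segment: total = 53.00 mm.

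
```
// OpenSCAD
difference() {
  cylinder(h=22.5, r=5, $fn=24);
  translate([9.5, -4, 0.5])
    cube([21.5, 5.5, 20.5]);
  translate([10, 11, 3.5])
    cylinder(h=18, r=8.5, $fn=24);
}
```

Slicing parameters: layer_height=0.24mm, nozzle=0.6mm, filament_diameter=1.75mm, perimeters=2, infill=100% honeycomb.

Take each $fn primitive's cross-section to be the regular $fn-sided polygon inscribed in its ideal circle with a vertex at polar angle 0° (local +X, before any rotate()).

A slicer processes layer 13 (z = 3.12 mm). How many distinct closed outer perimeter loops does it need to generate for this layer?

At z = 3.12 mm: the cylinder: section is a regular 24-gon, circumradius r=5; the cube at (9.5, -4) is present — its section is the full 21.5×5.5 rectangle; the cylinder at (10, 11) does not reach this height (z outside [3.5, 21.5]); After the difference (first − rest): starting from the r=5 cylinder, the 21.5×5.5 cube at (9.5, -4) misses the remaining region (no effect) — 1 connected region. The result has 1 disconnected region.

1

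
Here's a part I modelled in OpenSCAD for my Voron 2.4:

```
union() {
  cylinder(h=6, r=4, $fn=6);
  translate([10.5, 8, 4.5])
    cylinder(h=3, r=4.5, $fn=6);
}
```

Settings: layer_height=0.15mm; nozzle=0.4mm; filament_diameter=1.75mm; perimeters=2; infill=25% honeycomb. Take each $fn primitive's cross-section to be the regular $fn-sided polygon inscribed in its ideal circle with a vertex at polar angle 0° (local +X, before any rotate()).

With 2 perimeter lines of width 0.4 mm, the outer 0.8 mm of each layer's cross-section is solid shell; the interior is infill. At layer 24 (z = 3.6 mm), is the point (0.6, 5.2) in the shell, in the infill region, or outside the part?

outside

At z = 3.6 mm: the r=4 cylinder gives a regular 6-gon of circumradius 4 (constant along its height); the cylinder at (10.5, 8) is absent (z outside [4.5, 7.5]); Merging all regions: only the r=4 cylinder is present, so the union is just that shape — 1 connected region. Overall, the cross-section is a single solid region. The nearest boundary edge runs (2.00, 3.46)→(-2.00, 3.46); distance from the point to it = 1.74 mm. The point is not inside any of the regions above, so it lies outside the cross-section (1.74 mm from the nearest boundary).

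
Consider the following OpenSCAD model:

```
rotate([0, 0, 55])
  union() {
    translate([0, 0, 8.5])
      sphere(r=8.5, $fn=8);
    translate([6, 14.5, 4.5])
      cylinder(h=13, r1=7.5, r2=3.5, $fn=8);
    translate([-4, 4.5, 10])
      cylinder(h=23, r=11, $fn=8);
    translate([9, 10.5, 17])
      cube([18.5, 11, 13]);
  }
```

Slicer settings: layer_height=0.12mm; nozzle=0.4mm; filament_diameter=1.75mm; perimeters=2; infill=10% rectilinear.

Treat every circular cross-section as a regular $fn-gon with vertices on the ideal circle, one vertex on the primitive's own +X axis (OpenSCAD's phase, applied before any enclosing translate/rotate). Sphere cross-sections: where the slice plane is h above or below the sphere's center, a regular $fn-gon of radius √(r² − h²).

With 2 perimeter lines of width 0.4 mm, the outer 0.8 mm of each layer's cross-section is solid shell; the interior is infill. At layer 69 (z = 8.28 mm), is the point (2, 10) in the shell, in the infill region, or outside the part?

At z = 8.28 mm: the sphere: section is a regular 8-gon, circumradius = √(r²−h²) = √(8.5²−0.22²) = 8.497; the cone at (6, 14.5): at t=0.291 of its height the radius interpolates to r₁+(r₂−r₁)t = 6.337, giving a regular 8-gon of that circumradius; the cylinder at (-4, 4.5) is not intersected at this z (z outside [10, 33]); the cube at (9, 10.5) does not reach this height (z outside [17, 30]); Merging all regions: the 2 present regions are separate (no shared area or edge), so areas and boundary lengths simply add and each stays a separate island — 2 connected regions; (rotated 55° about Z; rotation is an isometry so areas/perimeters/island counts are preserved). Overall, the cross-section has 2 separate islands. Undo the 55° rotation: the query point maps to (9.339, 4.097) in the un-rotated model frame. The nearest boundary edge runs (6.01, 6.01)→(8.50, 0.00); distance from the point to it = 2.35 mm. The point is not inside any of the regions above, so it lies outside the cross-section (2.35 mm from the nearest boundary).

outside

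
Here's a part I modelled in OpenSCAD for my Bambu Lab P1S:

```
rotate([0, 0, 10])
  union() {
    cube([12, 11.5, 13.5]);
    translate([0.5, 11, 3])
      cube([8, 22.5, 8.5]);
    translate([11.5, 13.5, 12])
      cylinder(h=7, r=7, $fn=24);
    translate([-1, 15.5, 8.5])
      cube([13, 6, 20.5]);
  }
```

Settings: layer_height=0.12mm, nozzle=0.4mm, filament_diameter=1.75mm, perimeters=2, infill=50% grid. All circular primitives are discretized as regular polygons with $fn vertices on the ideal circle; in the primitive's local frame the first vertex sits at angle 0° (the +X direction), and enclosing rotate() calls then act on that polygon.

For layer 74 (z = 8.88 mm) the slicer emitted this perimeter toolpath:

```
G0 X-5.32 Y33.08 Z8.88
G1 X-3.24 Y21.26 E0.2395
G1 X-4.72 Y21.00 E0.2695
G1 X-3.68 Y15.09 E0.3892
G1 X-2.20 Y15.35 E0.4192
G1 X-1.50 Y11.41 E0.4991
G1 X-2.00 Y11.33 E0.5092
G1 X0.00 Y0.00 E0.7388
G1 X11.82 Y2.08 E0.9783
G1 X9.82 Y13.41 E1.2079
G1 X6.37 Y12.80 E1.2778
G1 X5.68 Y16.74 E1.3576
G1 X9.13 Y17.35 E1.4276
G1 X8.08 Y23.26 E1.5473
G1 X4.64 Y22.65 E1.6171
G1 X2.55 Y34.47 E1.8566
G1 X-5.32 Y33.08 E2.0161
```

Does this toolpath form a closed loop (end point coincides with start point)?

Start point (G0): (-5.32, 33.08). End point (last G1): the path returns to the start — closed.

yes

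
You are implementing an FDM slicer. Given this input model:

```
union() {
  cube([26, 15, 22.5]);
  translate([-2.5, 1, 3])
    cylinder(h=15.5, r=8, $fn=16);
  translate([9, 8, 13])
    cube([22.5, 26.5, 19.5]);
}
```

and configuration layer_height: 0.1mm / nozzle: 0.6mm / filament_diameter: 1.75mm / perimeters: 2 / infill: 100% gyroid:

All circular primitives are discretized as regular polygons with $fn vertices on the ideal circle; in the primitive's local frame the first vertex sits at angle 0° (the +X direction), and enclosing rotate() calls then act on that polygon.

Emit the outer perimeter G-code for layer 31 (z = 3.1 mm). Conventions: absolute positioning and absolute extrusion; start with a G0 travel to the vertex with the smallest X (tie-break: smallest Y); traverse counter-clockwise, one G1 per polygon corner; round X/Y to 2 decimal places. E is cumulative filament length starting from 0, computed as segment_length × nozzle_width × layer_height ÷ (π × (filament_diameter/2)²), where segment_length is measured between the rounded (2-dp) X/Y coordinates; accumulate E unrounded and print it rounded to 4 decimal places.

G0 X-10.50 Y1.00 Z3.10
G1 X-9.89 Y-2.06 E0.0778
G1 X-8.16 Y-4.66 E0.1557
G1 X-5.56 Y-6.39 E0.2336
G1 X-2.50 Y-7.00 E0.3115
G1 X0.56 Y-6.39 E0.3893
G1 X3.16 Y-4.66 E0.4672
G1 X4.89 Y-2.06 E0.5451
G1 X5.30 Y0.00 E0.5975
G1 X26.00 Y0.00 E1.1139
G1 X26.00 Y15.00 E1.4880
G1 X0.00 Y15.00 E2.1366
G1 X0.00 Y8.50 E2.2988
G1 X-2.50 Y9.00 E2.3624
G1 X-5.56 Y8.39 E2.4402
G1 X-8.16 Y6.66 E2.5181
G1 X-9.89 Y4.06 E2.5960
G1 X-10.50 Y1.00 E2.6738

At z = 3.1 mm: the 26×15 cube contributes its full rectangle; the cylinder at (-2.5, 1): section is a regular 16-gon, circumradius r=8; the cube at (9, 8) is not intersected at this z (z outside [13, 32.5]); Taking the union: the regions partially overlap (shared area 35.01 mm²), so overlapping operands fuse into one piece — 1 connected region. The outline is a single polygon with 17 vertices. Extrusion per mm of travel: 0.6 × 0.1 / (π × 0.875²) = 0.024945. Accumulating E over each segment gives final E = 2.6738.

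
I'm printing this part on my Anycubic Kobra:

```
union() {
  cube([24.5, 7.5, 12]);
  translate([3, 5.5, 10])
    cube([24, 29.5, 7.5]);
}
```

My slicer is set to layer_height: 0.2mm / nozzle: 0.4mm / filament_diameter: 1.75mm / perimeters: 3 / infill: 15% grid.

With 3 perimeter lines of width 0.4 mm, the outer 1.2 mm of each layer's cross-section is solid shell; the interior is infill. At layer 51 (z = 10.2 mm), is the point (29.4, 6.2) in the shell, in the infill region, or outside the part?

At z = 10.2 mm: the cube (footprint 24.5×7.5) is included at this height; the cube at (3, 5.5) is present — its section is the full 24×29.5 rectangle; Merging all regions: the regions partially overlap (shared area 43.00 mm²), so overlapping operands fuse into one piece — 1 connected region. Overall, the cross-section is a single solid region. The nearest boundary edge runs (27.00, 35.00)→(27.00, 5.50); distance from the point to it = 2.40 mm. The point is not inside any of the regions above, so it lies outside the cross-section (2.40 mm from the nearest boundary).

outside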